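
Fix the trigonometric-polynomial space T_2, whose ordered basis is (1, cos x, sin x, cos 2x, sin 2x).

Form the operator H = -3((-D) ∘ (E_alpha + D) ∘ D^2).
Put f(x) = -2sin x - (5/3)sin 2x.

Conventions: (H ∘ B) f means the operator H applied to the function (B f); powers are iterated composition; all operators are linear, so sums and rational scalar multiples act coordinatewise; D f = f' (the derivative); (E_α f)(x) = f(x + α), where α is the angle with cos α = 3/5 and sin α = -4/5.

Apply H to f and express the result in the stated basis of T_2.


D f = -2cos x - (10/3)cos 2x
D D f = 2sin x + (20/3)sin 2x
E_alpha D^2 f = -(8/5)cos x + (6/5)sin x - (32/5)cos 2x - (28/15)sin 2x
D D^2 f = 2cos x + (40/3)cos 2x
(E_alpha + D) D^2 f = (2/5)cos x + (6/5)sin x + (104/15)cos 2x - (28/15)sin 2x
D (E_alpha + D) D^2 f = (6/5)cos x - (2/5)sin x - (56/15)cos 2x - (208/15)sin 2x
(-D) (E_alpha + D) D^2 f = -(6/5)cos x + (2/5)sin x + (56/15)cos 2x + (208/15)sin 2x
(-3((-D) ∘ (E_alpha + D) ∘ D^2)) f = (18/5)cos x - (6/5)sin x - (56/5)cos 2x - (208/5)sin 2x

the image equals g(x) = (18/5)cos x - (6/5)sin x - (56/5)cos 2x - (208/5)sin 2x


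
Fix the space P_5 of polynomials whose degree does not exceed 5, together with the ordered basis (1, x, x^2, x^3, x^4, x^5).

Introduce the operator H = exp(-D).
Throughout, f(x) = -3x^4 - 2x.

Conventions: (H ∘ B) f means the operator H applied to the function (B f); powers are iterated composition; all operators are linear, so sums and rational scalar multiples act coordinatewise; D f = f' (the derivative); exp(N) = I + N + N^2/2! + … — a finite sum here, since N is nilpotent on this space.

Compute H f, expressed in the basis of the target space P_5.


order-1 term: 12x^3 + 2
order-2 term: -18x^2
order-3 term: 12x
order-4 term: -3
the series for exp(-D) f terminates at order 4
exp(-D) f = -3x^4 + 12x^3 - 18x^2 + 10x - 1

the image equals g(x) = -3x^4 + 12x^3 - 18x^2 + 10x - 1


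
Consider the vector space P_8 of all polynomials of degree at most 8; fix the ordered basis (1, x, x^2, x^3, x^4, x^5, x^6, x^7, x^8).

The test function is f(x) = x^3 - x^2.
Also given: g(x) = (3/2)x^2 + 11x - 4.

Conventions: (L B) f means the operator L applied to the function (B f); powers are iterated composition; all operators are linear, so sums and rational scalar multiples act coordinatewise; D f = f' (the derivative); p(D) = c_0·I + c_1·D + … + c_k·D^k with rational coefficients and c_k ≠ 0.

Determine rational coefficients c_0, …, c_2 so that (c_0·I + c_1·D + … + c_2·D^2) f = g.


p(D) = (1/2)·D + 2·D^2, i.e. c_0 = 0, c_1 = 1/2, c_2 = 2

D^0 f = x^3 - x^2
D^1 f = 3x^2 - 2x
D^2 f = 6x - 2
matching coefficients of g against c_0 f + c_1 Df + … from the top degree down determines the c_i
solution: c_0 = 0, c_1 = 1/2, c_2 = 2


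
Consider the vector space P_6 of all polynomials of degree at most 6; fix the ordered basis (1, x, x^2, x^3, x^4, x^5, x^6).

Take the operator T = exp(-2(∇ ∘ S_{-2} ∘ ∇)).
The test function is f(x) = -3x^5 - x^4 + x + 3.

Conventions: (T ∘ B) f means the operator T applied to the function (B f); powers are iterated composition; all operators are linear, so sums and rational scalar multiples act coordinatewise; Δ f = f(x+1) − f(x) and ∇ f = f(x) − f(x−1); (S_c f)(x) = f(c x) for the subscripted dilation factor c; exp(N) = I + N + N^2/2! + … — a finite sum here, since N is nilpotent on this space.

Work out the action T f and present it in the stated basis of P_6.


g(x) = -3x^5 - x^4 + 1920x^3 - 1632x^2 - 45023x + 4783

order-1 term: 1920x^3 - 1632x^2 + 1056x - 212
order-2 term: -46080x + 4992
the series for exp(-2(∇ ∘ S_{-2} ∘ ∇)) f terminates at order 2
exp(-2(∇ ∘ S_{-2} ∘ ∇)) f = -3x^5 - x^4 + 1920x^3 - 1632x^2 - 45023x + 4783


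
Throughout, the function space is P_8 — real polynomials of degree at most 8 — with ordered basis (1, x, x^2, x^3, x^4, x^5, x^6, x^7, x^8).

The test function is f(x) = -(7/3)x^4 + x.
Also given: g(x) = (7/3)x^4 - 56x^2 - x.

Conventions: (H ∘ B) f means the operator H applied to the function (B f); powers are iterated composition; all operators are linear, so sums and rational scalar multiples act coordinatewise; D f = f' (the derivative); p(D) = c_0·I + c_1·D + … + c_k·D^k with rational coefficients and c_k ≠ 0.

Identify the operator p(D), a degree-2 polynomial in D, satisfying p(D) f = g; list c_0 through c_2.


p(D) = -I + 2·D^2, i.e. c_0 = -1, c_1 = 0, c_2 = 2

D^0 f = -(7/3)x^4 + x
D^1 f = -(28/3)x^3 + 1
D^2 f = -28x^2
matching coefficients of g against c_0 f + c_1 Df + … from the top degree down determines the c_i
solution: c_0 = -1, c_1 = 0, c_2 = 2


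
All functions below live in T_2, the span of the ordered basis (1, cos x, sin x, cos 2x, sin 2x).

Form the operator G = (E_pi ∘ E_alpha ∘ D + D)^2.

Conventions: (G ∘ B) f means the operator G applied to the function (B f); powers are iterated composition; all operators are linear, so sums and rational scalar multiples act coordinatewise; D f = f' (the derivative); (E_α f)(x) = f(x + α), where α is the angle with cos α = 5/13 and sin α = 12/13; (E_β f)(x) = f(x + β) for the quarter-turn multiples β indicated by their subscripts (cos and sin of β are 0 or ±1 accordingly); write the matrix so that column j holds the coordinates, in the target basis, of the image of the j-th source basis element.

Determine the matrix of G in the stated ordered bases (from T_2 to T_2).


image of 1: 0
image of cos x: (80/169)cos x - (192/169)sin x
image of sin x: (192/169)cos x + (80/169)sin x
image of cos 2x: (47600/28561)cos 2x + (48000/28561)sin 2x
image of sin 2x: -(48000/28561)cos 2x + (47600/28561)sin 2x
each image's coordinates form column j of the matrix

the matrix is [[0, 0, 0, 0, 0]; [0, 80/169, 192/169, 0, 0]; [0, -192/169, 80/169, 0, 0]; [0, 0, 0, 47600/28561, -48000/28561]; [0, 0, 0, 48000/28561, 47600/28561]] (rows listed top to bottom)


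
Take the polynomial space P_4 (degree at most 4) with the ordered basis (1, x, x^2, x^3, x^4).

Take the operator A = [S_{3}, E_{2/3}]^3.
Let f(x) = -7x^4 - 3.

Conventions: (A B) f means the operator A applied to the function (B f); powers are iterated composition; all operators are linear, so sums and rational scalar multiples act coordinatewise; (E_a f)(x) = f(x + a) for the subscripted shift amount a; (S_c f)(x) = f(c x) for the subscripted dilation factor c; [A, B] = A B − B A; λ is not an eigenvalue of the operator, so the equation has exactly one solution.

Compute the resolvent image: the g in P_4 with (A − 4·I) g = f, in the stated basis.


the result is g(x) = (7/4)x^4 - 18144x - 46589/4

write g with unknown coordinates in the stated basis and equate coefficients in (A − 4·I) g = f
solving from the highest basis element down gives g = (7/4)x^4 - 18144x - 46589/4
check: A g = -72576x - 46592
so A g − 4·g = -7x^4 - 3 = f ✓


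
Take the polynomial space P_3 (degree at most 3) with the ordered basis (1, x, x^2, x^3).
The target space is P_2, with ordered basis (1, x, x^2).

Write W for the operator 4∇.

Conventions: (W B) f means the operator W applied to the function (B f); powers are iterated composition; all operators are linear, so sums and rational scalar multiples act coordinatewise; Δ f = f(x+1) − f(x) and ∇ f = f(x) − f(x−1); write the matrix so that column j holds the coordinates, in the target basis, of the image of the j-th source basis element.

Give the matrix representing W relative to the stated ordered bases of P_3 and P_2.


image of 1: 0
image of x: 4
image of x^2: 8x - 4
image of x^3: 12x^2 - 12x + 4
each image's coordinates form column j of the matrix

the matrix is [[0, 4, -4, 4]; [0, 0, 8, -12]; [0, 0, 0, 12]] (rows listed top to bottom)


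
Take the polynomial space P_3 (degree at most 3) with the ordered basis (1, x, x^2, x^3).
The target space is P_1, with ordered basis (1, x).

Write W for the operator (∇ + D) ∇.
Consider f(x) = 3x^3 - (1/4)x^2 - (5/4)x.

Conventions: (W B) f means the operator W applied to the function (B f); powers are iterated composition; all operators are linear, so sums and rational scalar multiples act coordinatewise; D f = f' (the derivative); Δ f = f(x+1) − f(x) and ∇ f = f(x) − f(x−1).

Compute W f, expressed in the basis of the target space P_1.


the result is g(x) = 36x - 28

∇ f = 9x^2 - (19/2)x + 2
∇ ∇ f = 18x - 37/2
D ∇ f = 18x - 19/2
(∇ + D) ∇ f = 36x - 28


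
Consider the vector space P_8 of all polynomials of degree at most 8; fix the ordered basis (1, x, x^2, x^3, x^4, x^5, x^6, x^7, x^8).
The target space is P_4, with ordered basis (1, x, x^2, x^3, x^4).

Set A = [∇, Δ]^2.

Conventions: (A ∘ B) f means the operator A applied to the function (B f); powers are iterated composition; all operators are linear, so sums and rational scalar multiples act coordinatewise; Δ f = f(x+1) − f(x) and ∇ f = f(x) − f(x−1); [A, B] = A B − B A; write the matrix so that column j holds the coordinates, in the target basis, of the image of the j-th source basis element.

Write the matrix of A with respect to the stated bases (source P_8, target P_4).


the matrix is [[0, 0, 0, 0, 0, 0, 0, 0, 0]; [0, 0, 0, 0, 0, 0, 0, 0, 0]; [0, 0, 0, 0, 0, 0, 0, 0, 0]; [0, 0, 0, 0, 0, 0, 0, 0, 0]; [0, 0, 0, 0, 0, 0, 0, 0, 0]] (rows listed top to bottom)

image of 1: 0
image of x: 0
image of x^2: 0
image of x^3: 0
image of x^4: 0
image of x^5: 0
image of x^6: 0
image of x^7: 0
image of x^8: 0
each image's coordinates form column j of the matrix


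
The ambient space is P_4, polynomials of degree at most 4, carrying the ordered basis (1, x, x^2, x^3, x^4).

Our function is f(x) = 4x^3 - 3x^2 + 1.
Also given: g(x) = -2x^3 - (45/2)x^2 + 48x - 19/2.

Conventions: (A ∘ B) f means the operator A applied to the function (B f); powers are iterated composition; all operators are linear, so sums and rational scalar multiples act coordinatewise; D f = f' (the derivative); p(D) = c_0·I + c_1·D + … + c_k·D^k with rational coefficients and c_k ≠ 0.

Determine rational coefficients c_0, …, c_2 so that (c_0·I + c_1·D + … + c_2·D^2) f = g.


c_0 = -1/2, c_1 = -2, c_2 = 3/2

D^0 f = 4x^3 - 3x^2 + 1
D^1 f = 12x^2 - 6x
D^2 f = 24x - 6
matching coefficients of g against c_0 f + c_1 Df + … from the top degree down determines the c_i
solution: c_0 = -1/2, c_1 = -2, c_2 = 3/2


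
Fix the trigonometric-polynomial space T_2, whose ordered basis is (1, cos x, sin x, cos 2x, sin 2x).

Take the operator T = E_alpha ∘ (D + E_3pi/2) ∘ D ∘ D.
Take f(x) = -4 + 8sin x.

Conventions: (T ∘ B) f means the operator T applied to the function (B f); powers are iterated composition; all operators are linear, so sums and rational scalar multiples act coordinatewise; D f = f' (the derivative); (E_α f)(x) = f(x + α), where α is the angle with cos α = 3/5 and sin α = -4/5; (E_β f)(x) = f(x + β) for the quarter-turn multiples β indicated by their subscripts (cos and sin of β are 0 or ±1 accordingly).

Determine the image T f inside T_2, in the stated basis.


the image equals g(x) = 0

D f = 8cos x
D D f = -8sin x
D (D ∘ D) f = -8cos x
E_3pi/2 (D ∘ D) f = 8cos x
(D + E_3pi/2) (D ∘ D) f = 0
E_alpha (D + E_3pi/2) (D ∘ D) f = 0


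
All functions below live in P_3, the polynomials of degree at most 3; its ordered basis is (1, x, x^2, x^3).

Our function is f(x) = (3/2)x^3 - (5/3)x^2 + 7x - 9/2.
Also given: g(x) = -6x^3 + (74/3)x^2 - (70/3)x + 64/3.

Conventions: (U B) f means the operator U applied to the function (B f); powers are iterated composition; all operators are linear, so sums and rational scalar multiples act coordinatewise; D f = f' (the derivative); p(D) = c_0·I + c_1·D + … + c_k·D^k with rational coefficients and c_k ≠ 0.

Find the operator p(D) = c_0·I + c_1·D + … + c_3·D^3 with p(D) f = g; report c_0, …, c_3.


D^0 f = (3/2)x^3 - (5/3)x^2 + 7x - 9/2
D^1 f = (9/2)x^2 - (10/3)x + 7
D^2 f = 9x - 10/3
D^3 f = 9
matching coefficients of g against c_0 f + c_1 Df + … from the top degree down determines the c_i
solution: c_0 = -4, c_1 = 4, c_2 = 2, c_3 = -2

p(D) = -4·I + 4·D + 2·D^2 − 2·D^3, i.e. c_0 = -4, c_1 = 4, c_2 = 2, c_3 = -2


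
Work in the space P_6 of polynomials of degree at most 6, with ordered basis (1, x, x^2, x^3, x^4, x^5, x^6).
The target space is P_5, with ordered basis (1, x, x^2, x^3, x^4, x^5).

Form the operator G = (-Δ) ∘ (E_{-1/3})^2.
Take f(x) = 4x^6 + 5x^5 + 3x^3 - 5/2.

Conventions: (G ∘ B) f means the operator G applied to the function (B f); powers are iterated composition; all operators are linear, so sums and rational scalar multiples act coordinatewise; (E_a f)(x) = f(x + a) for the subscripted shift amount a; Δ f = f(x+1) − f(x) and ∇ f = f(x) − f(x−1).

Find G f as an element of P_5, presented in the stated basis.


the result is g(x) = -24x^5 - 5x^4 - 10x^3 - (131/9)x^2 + (118/27)x - 4/3

E_{-1/3} f = 4x^6 - 3x^5 - (5/3)x^4 + (151/27)x^3 - (37/9)x^2 + (98/81)x - 3829/1458
E_{-1/3} E_{-1/3} f = 4x^6 - 11x^5 + 10x^4 + (41/27)x^3 - (242/27)x^2 + (52/9)x - 5389/1458
Δ (E_{-1/3})^2 f = 24x^5 + 5x^4 + 10x^3 + (131/9)x^2 - (118/27)x + 4/3
(-Δ) (E_{-1/3})^2 f = -24x^5 - 5x^4 - 10x^3 - (131/9)x^2 + (118/27)x - 4/3


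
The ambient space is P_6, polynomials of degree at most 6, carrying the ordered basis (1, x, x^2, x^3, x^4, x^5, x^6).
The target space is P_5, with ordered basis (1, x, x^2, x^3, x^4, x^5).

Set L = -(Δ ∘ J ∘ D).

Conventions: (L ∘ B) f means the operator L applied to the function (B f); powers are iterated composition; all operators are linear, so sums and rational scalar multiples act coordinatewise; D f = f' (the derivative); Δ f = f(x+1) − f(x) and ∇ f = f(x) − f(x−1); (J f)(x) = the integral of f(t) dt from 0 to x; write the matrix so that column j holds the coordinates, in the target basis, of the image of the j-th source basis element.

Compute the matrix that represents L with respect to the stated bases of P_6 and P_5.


image of 1: 0
image of x: -1
image of x^2: -2x - 1
image of x^3: -3x^2 - 3x - 1
image of x^4: -4x^3 - 6x^2 - 4x - 1
image of x^5: -5x^4 - 10x^3 - 10x^2 - 5x - 1
image of x^6: -6x^5 - 15x^4 - 20x^3 - 15x^2 - 6x - 1
each image's coordinates form column j of the matrix

the matrix is [[0, -1, -1, -1, -1, -1, -1]; [0, 0, -2, -3, -4, -5, -6]; [0, 0, 0, -3, -6, -10, -15]; [0, 0, 0, 0, -4, -10, -20]; [0, 0, 0, 0, 0, -5, -15]; [0, 0, 0, 0, 0, 0, -6]] (rows listed top to bottom)


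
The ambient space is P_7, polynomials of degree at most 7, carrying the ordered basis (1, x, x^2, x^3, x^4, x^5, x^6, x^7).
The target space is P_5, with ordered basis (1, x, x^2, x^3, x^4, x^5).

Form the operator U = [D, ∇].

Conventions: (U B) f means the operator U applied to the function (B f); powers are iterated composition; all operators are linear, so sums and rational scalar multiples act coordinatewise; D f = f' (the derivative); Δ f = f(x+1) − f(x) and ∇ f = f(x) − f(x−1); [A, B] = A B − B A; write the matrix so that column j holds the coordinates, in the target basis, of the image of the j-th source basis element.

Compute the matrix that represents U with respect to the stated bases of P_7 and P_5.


image of 1: 0
image of x: 0
image of x^2: 0
image of x^3: 0
image of x^4: 0
image of x^5: 0
image of x^6: 0
image of x^7: 0
each image's coordinates form column j of the matrix

the matrix is [[0, 0, 0, 0, 0, 0, 0, 0]; [0, 0, 0, 0, 0, 0, 0, 0]; [0, 0, 0, 0, 0, 0, 0, 0]; [0, 0, 0, 0, 0, 0, 0, 0]; [0, 0, 0, 0, 0, 0, 0, 0]; [0, 0, 0, 0, 0, 0, 0, 0]] (rows listed top to bottom)


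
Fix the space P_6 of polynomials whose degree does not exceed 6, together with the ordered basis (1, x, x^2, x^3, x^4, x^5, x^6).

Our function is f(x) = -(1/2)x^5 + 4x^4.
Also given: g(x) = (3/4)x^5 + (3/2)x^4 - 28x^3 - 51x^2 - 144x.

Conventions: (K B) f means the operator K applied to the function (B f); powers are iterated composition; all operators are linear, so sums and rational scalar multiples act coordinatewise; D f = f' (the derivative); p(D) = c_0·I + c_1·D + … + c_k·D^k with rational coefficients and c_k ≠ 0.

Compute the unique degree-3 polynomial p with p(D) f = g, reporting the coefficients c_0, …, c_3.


D^0 f = -(1/2)x^5 + 4x^4
D^1 f = -(5/2)x^4 + 16x^3
D^2 f = -10x^3 + 48x^2
D^3 f = -30x^2 + 96x
matching coefficients of g against c_0 f + c_1 Df + … from the top degree down determines the c_i
solution: c_0 = -3/2, c_1 = -3, c_2 = -2, c_3 = -3/2

p(D) = -(3/2)·I − 3·D − 2·D^2 − (3/2)·D^3, i.e. c_0 = -3/2, c_1 = -3, c_2 = -2, c_3 = -3/2


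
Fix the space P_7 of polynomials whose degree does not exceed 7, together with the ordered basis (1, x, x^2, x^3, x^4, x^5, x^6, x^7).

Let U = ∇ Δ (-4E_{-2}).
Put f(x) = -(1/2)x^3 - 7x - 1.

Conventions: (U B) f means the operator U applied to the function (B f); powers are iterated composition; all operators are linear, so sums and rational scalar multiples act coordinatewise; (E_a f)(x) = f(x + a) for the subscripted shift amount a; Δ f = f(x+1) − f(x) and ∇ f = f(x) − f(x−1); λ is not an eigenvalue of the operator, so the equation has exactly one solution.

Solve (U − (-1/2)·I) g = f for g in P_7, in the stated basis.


the image equals g(x) = -x^3 - 62x + 94

write g with unknown coordinates in the stated basis and equate coefficients in (U − (-1/2)·I) g = f
solving from the highest basis element down gives g = -x^3 - 62x + 94
check: U g = 24x - 48
so U g − (-1/2)·g = -(1/2)x^3 - 7x - 1 = f ✓


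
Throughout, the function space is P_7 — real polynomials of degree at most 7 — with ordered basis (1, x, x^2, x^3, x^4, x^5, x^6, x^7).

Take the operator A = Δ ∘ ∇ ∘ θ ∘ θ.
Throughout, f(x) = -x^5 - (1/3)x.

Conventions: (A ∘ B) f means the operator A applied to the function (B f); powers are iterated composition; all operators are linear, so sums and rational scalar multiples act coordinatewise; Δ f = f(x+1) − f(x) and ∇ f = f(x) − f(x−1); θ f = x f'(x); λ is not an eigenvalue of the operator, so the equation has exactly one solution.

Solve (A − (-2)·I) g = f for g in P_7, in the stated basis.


write g with unknown coordinates in the stated basis and equate coefficients in (A − (-2)·I) g = f
solving from the highest basis element down gives g = -(1/2)x^5 + 125x^3 - (9938/3)x
check: A g = -250x^3 + 6625x
so A g − (-2)·g = -x^5 - (1/3)x = f ✓

the image equals g(x) = -(1/2)x^5 + 125x^3 - (9938/3)x


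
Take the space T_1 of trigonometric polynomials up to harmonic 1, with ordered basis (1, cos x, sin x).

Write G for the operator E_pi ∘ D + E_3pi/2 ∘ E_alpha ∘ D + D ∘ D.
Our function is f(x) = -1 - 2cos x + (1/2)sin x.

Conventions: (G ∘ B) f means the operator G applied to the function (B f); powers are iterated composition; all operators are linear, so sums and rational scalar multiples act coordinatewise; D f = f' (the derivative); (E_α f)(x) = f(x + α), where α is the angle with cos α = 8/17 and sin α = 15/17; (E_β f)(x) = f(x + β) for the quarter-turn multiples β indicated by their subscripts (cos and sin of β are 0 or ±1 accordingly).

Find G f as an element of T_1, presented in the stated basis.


g(x) = cos x - (1/2)sin x

D f = (1/2)cos x + 2sin x
E_pi D f = -(1/2)cos x - 2sin x
D f = (1/2)cos x + 2sin x
E_alpha D f = 2cos x + (1/2)sin x
E_3pi/2 E_alpha D f = -(1/2)cos x + 2sin x
D f = (1/2)cos x + 2sin x
D D f = 2cos x - (1/2)sin x
(E_pi ∘ D + E_3pi/2 ∘ E_alpha ∘ D + D ∘ D) f = cos x - (1/2)sin x


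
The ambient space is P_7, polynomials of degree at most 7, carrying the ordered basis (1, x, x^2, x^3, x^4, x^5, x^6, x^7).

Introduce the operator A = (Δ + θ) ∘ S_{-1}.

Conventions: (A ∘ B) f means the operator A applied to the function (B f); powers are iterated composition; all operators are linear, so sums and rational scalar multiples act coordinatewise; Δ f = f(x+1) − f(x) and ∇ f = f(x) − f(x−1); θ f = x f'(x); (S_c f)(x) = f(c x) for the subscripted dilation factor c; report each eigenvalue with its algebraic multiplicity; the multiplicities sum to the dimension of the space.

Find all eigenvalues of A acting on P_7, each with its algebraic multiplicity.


image of 1: 0
image of x: -x - 1
image of x^2: 2x^2 + 2x + 1
image of x^3: -3x^3 - 3x^2 - 3x - 1
image of x^4: 4x^4 + 4x^3 + 6x^2 + 4x + 1
image of x^5: -5x^5 - 5x^4 - 10x^3 - 10x^2 - 5x - 1
image of x^6: 6x^6 + 6x^5 + 15x^4 + 20x^3 + 15x^2 + 6x + 1
image of x^7: -7x^7 - 7x^6 - 21x^5 - 35x^4 - 35x^3 - 21x^2 - 7x - 1
the matrix is upper triangular; its diagonal is (0, -1, 2, -3, 4, -5, 6, -7)
for a triangular matrix the eigenvalues are the diagonal entries, with algebraic multiplicity their repetition count

λ = -7 (multiplicity 1), λ = -5 (multiplicity 1), λ = -3 (multiplicity 1), λ = -1 (multiplicity 1), λ = 0 (multiplicity 1), λ = 2 (multiplicity 1), λ = 4 (multiplicity 1), λ = 6 (multiplicity 1)


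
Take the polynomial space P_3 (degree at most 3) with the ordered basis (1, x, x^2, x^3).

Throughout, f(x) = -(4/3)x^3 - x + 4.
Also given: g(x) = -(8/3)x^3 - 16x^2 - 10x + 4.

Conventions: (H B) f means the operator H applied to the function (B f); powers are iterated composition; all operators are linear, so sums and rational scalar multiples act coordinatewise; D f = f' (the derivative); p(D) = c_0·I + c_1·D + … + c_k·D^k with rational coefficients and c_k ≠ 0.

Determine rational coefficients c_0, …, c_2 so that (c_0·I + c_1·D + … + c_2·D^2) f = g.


p(D) = 2·I + 4·D + D^2, i.e. c_0 = 2, c_1 = 4, c_2 = 1

D^0 f = -(4/3)x^3 - x + 4
D^1 f = -4x^2 - 1
D^2 f = -8x
matching coefficients of g against c_0 f + c_1 Df + … from the top degree down determines the c_i
solution: c_0 = 2, c_1 = 4, c_2 = 1


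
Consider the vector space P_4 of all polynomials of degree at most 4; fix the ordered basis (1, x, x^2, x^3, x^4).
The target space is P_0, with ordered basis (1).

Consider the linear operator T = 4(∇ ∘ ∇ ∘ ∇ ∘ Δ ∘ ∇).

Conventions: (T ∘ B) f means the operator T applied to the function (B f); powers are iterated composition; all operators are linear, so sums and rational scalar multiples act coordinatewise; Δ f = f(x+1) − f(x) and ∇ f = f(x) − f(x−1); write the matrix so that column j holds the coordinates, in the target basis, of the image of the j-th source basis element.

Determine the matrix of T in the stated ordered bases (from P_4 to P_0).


the matrix is [[0, 0, 0, 0, 0]] (rows listed top to bottom)

image of 1: 0
image of x: 0
image of x^2: 0
image of x^3: 0
image of x^4: 0
each image's coordinates form column j of the matrix


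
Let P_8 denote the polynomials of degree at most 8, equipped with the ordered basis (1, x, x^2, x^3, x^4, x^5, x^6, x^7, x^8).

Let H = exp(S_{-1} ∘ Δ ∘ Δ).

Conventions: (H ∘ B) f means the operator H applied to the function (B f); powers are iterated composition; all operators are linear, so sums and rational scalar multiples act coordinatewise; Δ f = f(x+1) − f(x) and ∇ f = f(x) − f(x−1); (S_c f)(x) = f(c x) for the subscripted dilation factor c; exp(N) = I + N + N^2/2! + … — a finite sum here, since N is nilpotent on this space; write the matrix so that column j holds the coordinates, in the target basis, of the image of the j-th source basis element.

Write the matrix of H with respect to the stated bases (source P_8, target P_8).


image of 1: 1
image of x: x
image of x^2: x^2 + 2
image of x^3: x^3 - 6x + 6
image of x^4: x^4 + 12x^2 - 24x + 26
image of x^5: x^5 - 20x^3 + 60x^2 - 10x + 30
image of x^6: x^6 + 30x^4 - 120x^3 + 390x^2 - 180x + 242
image of x^7: x^7 - 42x^5 + 210x^4 - 70x^3 + 630x^2 - 854x + 966
image of x^8: x^8 + 56x^6 - 336x^5 + 1820x^4 - 1680x^3 + 6776x^2 - 7728x + 7226
each image's coordinates form column j of the matrix

the matrix is [[1, 0, 2, 6, 26, 30, 242, 966, 7226]; [0, 1, 0, -6, -24, -10, -180, -854, -7728]; [0, 0, 1, 0, 12, 60, 390, 630, 6776]; [0, 0, 0, 1, 0, -20, -120, -70, -1680]; [0, 0, 0, 0, 1, 0, 30, 210, 1820]; [0, 0, 0, 0, 0, 1, 0, -42, -336]; [0, 0, 0, 0, 0, 0, 1, 0, 56]; [0, 0, 0, 0, 0, 0, 0, 1, 0]; [0, 0, 0, 0, 0, 0, 0, 0, 1]] (rows listed top to bottom)


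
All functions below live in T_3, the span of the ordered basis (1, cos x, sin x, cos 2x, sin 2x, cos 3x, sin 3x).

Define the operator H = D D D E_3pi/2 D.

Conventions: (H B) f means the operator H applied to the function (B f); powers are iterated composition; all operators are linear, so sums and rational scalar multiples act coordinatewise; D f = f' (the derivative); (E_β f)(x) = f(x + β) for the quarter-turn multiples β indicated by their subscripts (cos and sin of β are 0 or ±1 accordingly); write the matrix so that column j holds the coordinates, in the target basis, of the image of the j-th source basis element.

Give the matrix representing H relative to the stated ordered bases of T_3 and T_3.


image of 1: 0
image of cos x: sin x
image of sin x: -cos x
image of cos 2x: -16cos 2x
image of sin 2x: -16sin 2x
image of cos 3x: -81sin 3x
image of sin 3x: 81cos 3x
each image's coordinates form column j of the matrix

the matrix is [[0, 0, 0, 0, 0, 0, 0]; [0, 0, -1, 0, 0, 0, 0]; [0, 1, 0, 0, 0, 0, 0]; [0, 0, 0, -16, 0, 0, 0]; [0, 0, 0, 0, -16, 0, 0]; [0, 0, 0, 0, 0, 0, 81]; [0, 0, 0, 0, 0, -81, 0]] (rows listed top to bottom)


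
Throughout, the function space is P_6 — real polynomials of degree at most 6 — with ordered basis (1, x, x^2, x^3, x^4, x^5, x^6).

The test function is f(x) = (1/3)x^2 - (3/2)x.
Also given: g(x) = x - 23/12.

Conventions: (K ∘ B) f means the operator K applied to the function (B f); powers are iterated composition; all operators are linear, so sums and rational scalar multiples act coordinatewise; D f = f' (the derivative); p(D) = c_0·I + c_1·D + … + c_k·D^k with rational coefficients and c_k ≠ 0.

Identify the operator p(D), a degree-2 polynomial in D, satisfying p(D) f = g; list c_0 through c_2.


D^0 f = (1/3)x^2 - (3/2)x
D^1 f = (2/3)x - 3/2
D^2 f = 2/3
matching coefficients of g against c_0 f + c_1 Df + … from the top degree down determines the c_i
solution: c_0 = 0, c_1 = 3/2, c_2 = 1/2

c_0 = 0, c_1 = 3/2, c_2 = 1/2


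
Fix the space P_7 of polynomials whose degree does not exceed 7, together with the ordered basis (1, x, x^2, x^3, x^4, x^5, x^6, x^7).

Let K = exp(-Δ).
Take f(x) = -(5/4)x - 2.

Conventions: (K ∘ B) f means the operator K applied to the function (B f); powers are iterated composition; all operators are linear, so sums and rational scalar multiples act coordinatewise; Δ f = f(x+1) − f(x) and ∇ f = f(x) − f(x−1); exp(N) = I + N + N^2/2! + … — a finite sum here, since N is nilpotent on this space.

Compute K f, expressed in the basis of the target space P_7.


order-1 term: 5/4
the series for exp(-Δ) f terminates at order 1
exp(-Δ) f = -(5/4)x - 3/4

g(x) = -(5/4)x - 3/4


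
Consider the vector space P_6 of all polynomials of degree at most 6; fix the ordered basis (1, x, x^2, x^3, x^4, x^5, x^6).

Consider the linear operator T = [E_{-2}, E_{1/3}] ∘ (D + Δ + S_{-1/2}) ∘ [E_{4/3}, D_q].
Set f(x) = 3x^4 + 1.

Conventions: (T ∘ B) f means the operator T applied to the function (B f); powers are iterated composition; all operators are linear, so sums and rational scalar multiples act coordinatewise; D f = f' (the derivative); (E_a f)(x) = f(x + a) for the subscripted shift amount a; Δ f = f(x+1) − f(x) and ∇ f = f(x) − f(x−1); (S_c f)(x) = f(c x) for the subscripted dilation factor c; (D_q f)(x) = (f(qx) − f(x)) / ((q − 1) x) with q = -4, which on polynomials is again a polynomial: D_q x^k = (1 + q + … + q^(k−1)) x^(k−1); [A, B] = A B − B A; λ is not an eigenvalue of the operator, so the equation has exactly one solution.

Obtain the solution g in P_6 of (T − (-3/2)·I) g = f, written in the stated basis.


the image equals g(x) = 2x^4 + 2/3

write g with unknown coordinates in the stated basis and equate coefficients in (T − (-3/2)·I) g = f
solving from the highest basis element down gives g = 2x^4 + 2/3
check: T g = 0
so T g − (-3/2)·g = 3x^4 + 1 = f ✓


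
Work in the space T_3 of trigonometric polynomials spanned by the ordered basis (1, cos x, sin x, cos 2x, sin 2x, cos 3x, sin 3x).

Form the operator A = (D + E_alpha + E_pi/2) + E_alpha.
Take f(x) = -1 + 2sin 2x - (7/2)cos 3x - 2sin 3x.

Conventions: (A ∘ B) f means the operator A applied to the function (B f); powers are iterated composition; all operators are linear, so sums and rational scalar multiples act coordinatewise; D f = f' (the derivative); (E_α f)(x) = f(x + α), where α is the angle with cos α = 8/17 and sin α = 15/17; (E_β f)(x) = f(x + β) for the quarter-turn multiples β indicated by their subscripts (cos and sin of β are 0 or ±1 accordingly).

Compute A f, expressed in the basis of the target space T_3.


D f = 4cos 2x - 6cos 3x + (21/2)sin 3x
E_alpha f = -1 + (480/289)cos 2x - (322/289)sin 2x + (18098/4913)cos 3x + (16087/9826)sin 3x
E_pi/2 f = -1 - 2sin 2x + 2cos 3x - (7/2)sin 3x
(D + E_alpha + E_pi/2) f = -2 + (1636/289)cos 2x - (900/289)sin 2x - (1554/4913)cos 3x + (84869/9826)sin 3x
E_alpha f = -1 + (480/289)cos 2x - (322/289)sin 2x + (18098/4913)cos 3x + (16087/9826)sin 3x
((D + E_alpha + E_pi/2) + E_alpha) f = -3 + (2116/289)cos 2x - (1222/289)sin 2x + (16544/4913)cos 3x + (50478/4913)sin 3x

the result is g(x) = -3 + (2116/289)cos 2x - (1222/289)sin 2x + (16544/4913)cos 3x + (50478/4913)sin 3x


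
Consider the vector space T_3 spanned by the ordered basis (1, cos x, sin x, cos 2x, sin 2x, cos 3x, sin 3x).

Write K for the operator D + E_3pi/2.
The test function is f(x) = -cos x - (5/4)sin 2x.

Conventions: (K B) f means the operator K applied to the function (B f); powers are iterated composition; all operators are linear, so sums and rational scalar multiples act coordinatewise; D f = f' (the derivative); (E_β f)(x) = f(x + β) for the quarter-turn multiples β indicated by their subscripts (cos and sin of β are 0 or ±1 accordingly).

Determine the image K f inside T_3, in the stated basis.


the result is g(x) = -(5/2)cos 2x + (5/4)sin 2x

D f = sin x - (5/2)cos 2x
E_3pi/2 f = -sin x + (5/4)sin 2x
(D + E_3pi/2) f = -(5/2)cos 2x + (5/4)sin 2x


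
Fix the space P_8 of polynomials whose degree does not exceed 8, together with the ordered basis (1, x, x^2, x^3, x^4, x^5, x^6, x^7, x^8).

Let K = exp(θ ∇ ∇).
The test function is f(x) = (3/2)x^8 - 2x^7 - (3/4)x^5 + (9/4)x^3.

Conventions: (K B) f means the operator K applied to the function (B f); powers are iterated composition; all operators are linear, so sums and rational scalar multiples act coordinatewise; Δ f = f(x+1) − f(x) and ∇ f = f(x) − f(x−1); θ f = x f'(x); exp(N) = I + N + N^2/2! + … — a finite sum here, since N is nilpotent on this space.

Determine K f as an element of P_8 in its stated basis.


g(x) = (3/2)x^8 - 2x^7 + 504x^6 - (11763/4)x^5 + 37800x^4 - (757851/4)x^3 + 622698x^2 - 872794x

order-1 term: 504x^6 - 2940x^5 + 7560x^4 - 10545x^3 + 7818x^2 - 2419x
order-2 term: 30240x^4 - 178920x^3 + 372960x^2 - 270615x
order-3 term: 241920x^2 - 599760x
the series for exp(θ ∇ ∇) f terminates at order 3
exp(θ ∇ ∇) f = (3/2)x^8 - 2x^7 + 504x^6 - (11763/4)x^5 + 37800x^4 - (757851/4)x^3 + 622698x^2 - 872794x


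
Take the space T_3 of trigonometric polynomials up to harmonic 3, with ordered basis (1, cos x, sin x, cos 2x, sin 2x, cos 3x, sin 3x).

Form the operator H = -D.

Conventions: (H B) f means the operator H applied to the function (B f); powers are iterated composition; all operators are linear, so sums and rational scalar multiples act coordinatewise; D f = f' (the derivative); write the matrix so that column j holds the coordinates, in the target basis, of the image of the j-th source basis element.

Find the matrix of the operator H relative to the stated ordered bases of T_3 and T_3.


the matrix is [[0, 0, 0, 0, 0, 0, 0]; [0, 0, -1, 0, 0, 0, 0]; [0, 1, 0, 0, 0, 0, 0]; [0, 0, 0, 0, -2, 0, 0]; [0, 0, 0, 2, 0, 0, 0]; [0, 0, 0, 0, 0, 0, -3]; [0, 0, 0, 0, 0, 3, 0]] (rows listed top to bottom)

image of 1: 0
image of cos x: sin x
image of sin x: -cos x
image of cos 2x: 2sin 2x
image of sin 2x: -2cos 2x
image of cos 3x: 3sin 3x
image of sin 3x: -3cos 3x
each image's coordinates form column j of the matrix


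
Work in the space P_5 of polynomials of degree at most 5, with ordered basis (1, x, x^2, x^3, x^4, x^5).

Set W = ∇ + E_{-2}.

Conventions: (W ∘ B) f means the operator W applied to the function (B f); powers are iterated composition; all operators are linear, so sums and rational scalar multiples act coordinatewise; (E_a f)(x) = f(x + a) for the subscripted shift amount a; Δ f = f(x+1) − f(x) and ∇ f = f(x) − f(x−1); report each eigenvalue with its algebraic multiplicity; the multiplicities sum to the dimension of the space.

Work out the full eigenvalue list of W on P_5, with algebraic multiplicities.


λ = 1 (multiplicity 6)

image of 1: 1
image of x: x - 1
image of x^2: x^2 - 2x + 3
image of x^3: x^3 - 3x^2 + 9x - 7
image of x^4: x^4 - 4x^3 + 18x^2 - 28x + 15
image of x^5: x^5 - 5x^4 + 30x^3 - 70x^2 + 75x - 31
the matrix is upper triangular; its diagonal is (1, 1, 1, 1, 1, 1)
for a triangular matrix the eigenvalues are the diagonal entries, with algebraic multiplicity their repetition count


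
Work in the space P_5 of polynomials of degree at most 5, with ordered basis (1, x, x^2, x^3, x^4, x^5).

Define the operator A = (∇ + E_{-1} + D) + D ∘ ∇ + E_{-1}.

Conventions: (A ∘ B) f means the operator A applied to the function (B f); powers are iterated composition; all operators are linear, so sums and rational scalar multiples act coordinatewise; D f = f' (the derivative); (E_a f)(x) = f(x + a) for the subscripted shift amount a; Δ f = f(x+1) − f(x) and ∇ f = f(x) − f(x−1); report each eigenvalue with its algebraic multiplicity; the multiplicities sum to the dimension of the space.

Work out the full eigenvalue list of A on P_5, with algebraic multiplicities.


image of 1: 2
image of x: 2x
image of x^2: 2x^2 + 3
image of x^3: 2x^3 + 9x - 4
image of x^4: 2x^4 + 18x^2 - 16x + 5
image of x^5: 2x^5 + 30x^3 - 40x^2 + 25x - 6
the matrix is upper triangular; its diagonal is (2, 2, 2, 2, 2, 2)
for a triangular matrix the eigenvalues are the diagonal entries, with algebraic multiplicity their repetition count

λ = 2 (multiplicity 6)


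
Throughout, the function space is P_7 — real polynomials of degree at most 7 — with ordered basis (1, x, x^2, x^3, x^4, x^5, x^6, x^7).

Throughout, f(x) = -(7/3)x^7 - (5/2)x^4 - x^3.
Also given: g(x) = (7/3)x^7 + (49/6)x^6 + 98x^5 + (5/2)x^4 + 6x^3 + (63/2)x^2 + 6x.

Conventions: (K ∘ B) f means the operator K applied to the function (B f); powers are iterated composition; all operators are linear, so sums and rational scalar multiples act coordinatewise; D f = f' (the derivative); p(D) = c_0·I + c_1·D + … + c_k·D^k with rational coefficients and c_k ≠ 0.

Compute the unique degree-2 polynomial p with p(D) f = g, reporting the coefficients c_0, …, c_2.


D^0 f = -(7/3)x^7 - (5/2)x^4 - x^3
D^1 f = -(49/3)x^6 - 10x^3 - 3x^2
D^2 f = -98x^5 - 30x^2 - 6x
matching coefficients of g against c_0 f + c_1 Df + … from the top degree down determines the c_i
solution: c_0 = -1, c_1 = -1/2, c_2 = -1

c_0 = -1, c_1 = -1/2, c_2 = -1


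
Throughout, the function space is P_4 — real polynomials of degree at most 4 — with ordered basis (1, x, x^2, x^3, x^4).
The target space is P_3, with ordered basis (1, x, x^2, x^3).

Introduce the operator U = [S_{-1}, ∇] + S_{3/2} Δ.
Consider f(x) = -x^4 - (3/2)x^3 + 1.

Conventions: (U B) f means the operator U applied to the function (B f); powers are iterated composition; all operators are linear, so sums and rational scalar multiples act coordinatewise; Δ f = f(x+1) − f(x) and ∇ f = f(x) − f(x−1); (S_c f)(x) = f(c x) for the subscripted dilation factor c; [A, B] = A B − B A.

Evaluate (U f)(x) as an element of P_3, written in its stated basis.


the result is g(x) = -(11/2)x^3 - (261/8)x^2 - (19/4)x - 11/2

∇ f = -4x^3 + (3/2)x^2 + (1/2)x - 1/2
S_{-1} ∇ f = 4x^3 + (3/2)x^2 - (1/2)x - 1/2
S_{-1} f = -x^4 + (3/2)x^3 + 1
∇ S_{-1} f = -4x^3 + (21/2)x^2 - (17/2)x + 5/2
[S_{-1}, ∇] f = 8x^3 - 9x^2 + 8x - 3
Δ f = -4x^3 - (21/2)x^2 - (17/2)x - 5/2
S_{3/2} Δ f = -(27/2)x^3 - (189/8)x^2 - (51/4)x - 5/2
([S_{-1}, ∇] + S_{3/2} Δ) f = -(11/2)x^3 - (261/8)x^2 - (19/4)x - 11/2


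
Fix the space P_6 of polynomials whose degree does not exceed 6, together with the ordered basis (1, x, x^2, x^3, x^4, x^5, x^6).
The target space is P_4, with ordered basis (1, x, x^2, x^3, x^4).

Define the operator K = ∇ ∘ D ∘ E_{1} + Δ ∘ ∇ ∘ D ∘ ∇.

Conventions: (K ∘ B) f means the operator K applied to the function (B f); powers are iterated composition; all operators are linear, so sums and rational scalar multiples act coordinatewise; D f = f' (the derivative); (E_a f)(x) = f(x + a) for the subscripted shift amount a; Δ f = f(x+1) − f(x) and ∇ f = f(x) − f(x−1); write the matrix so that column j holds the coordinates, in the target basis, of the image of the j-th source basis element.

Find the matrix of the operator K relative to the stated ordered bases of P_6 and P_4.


the matrix is [[0, 0, 2, 3, 28, -55, 186]; [0, 0, 0, 6, 12, 140, -330]; [0, 0, 0, 0, 12, 30, 420]; [0, 0, 0, 0, 0, 20, 60]; [0, 0, 0, 0, 0, 0, 30]] (rows listed top to bottom)

image of 1: 0
image of x: 0
image of x^2: 2
image of x^3: 6x + 3
image of x^4: 12x^2 + 12x + 28
image of x^5: 20x^3 + 30x^2 + 140x - 55
image of x^6: 30x^4 + 60x^3 + 420x^2 - 330x + 186
each image's coordinates form column j of the matrix


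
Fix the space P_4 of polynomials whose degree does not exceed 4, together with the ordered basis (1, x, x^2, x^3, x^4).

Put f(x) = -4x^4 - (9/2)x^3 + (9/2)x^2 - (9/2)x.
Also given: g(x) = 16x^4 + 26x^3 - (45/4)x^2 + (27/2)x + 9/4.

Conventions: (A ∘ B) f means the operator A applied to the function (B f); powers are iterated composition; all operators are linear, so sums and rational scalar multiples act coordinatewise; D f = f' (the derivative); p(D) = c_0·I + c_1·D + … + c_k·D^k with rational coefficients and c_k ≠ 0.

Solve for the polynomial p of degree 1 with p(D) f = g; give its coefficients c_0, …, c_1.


D^0 f = -4x^4 - (9/2)x^3 + (9/2)x^2 - (9/2)x
D^1 f = -16x^3 - (27/2)x^2 + 9x - 9/2
matching coefficients of g against c_0 f + c_1 Df + … from the top degree down determines the c_i
solution: c_0 = -4, c_1 = -1/2

c_0 = -4, c_1 = -1/2


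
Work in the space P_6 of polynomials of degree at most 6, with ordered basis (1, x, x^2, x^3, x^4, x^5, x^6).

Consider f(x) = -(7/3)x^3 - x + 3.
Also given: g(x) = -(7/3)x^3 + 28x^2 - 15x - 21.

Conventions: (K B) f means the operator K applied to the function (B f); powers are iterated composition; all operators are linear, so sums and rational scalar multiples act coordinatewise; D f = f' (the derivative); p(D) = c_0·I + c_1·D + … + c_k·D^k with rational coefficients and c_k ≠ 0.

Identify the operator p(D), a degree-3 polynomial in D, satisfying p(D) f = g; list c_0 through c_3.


D^0 f = -(7/3)x^3 - x + 3
D^1 f = -7x^2 - 1
D^2 f = -14x
D^3 f = -14
matching coefficients of g against c_0 f + c_1 Df + … from the top degree down determines the c_i
solution: c_0 = 1, c_1 = -4, c_2 = 1, c_3 = 2

c_0 = 1, c_1 = -4, c_2 = 1, c_3 = 2


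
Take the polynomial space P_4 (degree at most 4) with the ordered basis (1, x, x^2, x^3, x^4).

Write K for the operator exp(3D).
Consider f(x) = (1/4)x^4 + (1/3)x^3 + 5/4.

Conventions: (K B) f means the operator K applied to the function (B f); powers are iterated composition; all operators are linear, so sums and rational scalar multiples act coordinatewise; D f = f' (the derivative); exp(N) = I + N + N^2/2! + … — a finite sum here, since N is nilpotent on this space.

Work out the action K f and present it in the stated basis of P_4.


order-1 term: 3x^3 + 3x^2
order-2 term: (27/2)x^2 + 9x
order-3 term: 27x + 9
order-4 term: 81/4
the series for exp(3D) f terminates at order 4
exp(3D) f = (1/4)x^4 + (10/3)x^3 + (33/2)x^2 + 36x + 61/2

the image equals g(x) = (1/4)x^4 + (10/3)x^3 + (33/2)x^2 + 36x + 61/2


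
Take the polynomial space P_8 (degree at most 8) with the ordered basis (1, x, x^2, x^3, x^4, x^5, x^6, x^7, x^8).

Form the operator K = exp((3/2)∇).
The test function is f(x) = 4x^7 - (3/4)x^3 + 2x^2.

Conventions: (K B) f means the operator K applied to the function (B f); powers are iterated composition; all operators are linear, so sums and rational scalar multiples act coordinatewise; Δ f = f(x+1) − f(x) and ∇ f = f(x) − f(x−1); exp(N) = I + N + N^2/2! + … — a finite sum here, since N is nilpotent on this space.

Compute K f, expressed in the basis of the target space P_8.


order-1 term: 42x^6 - 126x^5 + 210x^4 - 210x^3 + (981/8)x^2 - (261/8)x + 15/8
order-2 term: 189x^5 - 945x^4 + 2205x^3 - 2835x^2 + (31167/16)x - 8919/16
order-3 term: (945/2)x^4 - 2835x^3 + (14175/2)x^2 - 8505x + 129951/32
order-4 term: (2835/4)x^3 - (8505/2)x^2 + (36855/4)x - 14175/2
order-5 term: (5103/8)x^2 - (25515/8)x + 8505/2
order-6 term: (5103/16)x - 15309/16
order-7 term: 2187/32
the series for exp((3/2)∇) f terminates at order 7
exp((3/2)∇) f = 4x^7 + 42x^6 + 63x^5 - (525/2)x^4 - 132x^3 + (1525/2)x^2 - (1971/8)x - 3489/16

the result is g(x) = 4x^7 + 42x^6 + 63x^5 - (525/2)x^4 - 132x^3 + (1525/2)x^2 - (1971/8)x - 3489/16
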